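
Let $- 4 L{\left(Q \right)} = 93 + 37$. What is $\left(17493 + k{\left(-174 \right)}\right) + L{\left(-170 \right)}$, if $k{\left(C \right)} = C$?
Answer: $\frac{34573}{2} \approx 17287.0$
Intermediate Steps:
$L{\left(Q \right)} = - \frac{65}{2}$ ($L{\left(Q \right)} = - \frac{93 + 37}{4} = \left(- \frac{1}{4}\right) 130 = - \frac{65}{2}$)
$\left(17493 + k{\left(-174 \right)}\right) + L{\left(-170 \right)} = \left(17493 - 174\right) - \frac{65}{2} = 17319 - \frac{65}{2} = \frac{34573}{2}$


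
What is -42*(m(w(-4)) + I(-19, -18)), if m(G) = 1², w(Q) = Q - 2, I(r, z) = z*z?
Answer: -13650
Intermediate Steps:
I(r, z) = z²
w(Q) = -2 + Q
m(G) = 1
-42*(m(w(-4)) + I(-19, -18)) = -42*(1 + (-18)²) = -42*(1 + 324) = -42*325 = -13650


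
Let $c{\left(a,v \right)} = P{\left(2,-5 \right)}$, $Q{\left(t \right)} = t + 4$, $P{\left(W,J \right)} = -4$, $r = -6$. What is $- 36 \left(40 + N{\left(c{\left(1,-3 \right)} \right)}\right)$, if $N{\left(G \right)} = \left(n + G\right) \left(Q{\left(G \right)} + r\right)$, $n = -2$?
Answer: $-2736$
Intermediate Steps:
$Q{\left(t \right)} = 4 + t$
$c{\left(a,v \right)} = -4$
$N{\left(G \right)} = \left(-2 + G\right)^{2}$ ($N{\left(G \right)} = \left(-2 + G\right) \left(\left(4 + G\right) - 6\right) = \left(-2 + G\right) \left(-2 + G\right) = \left(-2 + G\right)^{2}$)
$- 36 \left(40 + N{\left(c{\left(1,-3 \right)} \right)}\right) = - 36 \left(40 + \left(4 + \left(-4\right)^{2} - -16\right)\right) = - 36 \left(40 + \left(4 + 16 + 16\right)\right) = - 36 \left(40 + 36\right) = \left(-36\right) 76 = -2736$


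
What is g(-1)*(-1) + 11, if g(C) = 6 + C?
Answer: 6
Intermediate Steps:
g(-1)*(-1) + 11 = (6 - 1)*(-1) + 11 = 5*(-1) + 11 = -5 + 11 = 6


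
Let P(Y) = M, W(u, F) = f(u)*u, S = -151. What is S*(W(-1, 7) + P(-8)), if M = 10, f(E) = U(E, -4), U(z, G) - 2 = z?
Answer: -1359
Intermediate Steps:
U(z, G) = 2 + z
f(E) = 2 + E
W(u, F) = u*(2 + u) (W(u, F) = (2 + u)*u = u*(2 + u))
P(Y) = 10
S*(W(-1, 7) + P(-8)) = -151*(-(2 - 1) + 10) = -151*(-1*1 + 10) = -151*(-1 + 10) = -151*9 = -1359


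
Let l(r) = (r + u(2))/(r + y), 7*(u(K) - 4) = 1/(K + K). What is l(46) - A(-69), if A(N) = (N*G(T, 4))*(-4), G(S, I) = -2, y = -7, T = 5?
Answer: 201395/364 ≈ 553.28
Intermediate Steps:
u(K) = 4 + 1/(14*K) (u(K) = 4 + 1/(7*(K + K)) = 4 + 1/(7*((2*K))) = 4 + (1/(2*K))/7 = 4 + 1/(14*K))
l(r) = (113/28 + r)/(-7 + r) (l(r) = (r + (4 + (1/14)/2))/(r - 7) = (r + (4 + (1/14)*(½)))/(-7 + r) = (r + (4 + 1/28))/(-7 + r) = (r + 113/28)/(-7 + r) = (113/28 + r)/(-7 + r))
A(N) = 8*N (A(N) = (N*(-2))*(-4) = -2*N*(-4) = 8*N)
l(46) - A(-69) = (113/28 + 46)/(-7 + 46) - 8*(-69) = (1401/28)/39 - 1*(-552) = (1/39)*(1401/28) + 552 = 467/364 + 552 = 201395/364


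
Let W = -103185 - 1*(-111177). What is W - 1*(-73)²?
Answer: 2663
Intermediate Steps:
W = 7992 (W = -103185 + 111177 = 7992)
W - 1*(-73)² = 7992 - 1*(-73)² = 7992 - 1*5329 = 7992 - 5329 = 2663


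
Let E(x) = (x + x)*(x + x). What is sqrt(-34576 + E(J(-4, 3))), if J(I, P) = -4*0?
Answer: 4*I*sqrt(2161) ≈ 185.95*I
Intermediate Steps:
J(I, P) = 0
E(x) = 4*x**2 (E(x) = (2*x)*(2*x) = 4*x**2)
sqrt(-34576 + E(J(-4, 3))) = sqrt(-34576 + 4*0**2) = sqrt(-34576 + 4*0) = sqrt(-34576 + 0) = sqrt(-34576) = 4*I*sqrt(2161)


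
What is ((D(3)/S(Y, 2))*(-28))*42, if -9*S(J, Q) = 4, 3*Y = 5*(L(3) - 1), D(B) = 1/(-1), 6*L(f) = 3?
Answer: -2646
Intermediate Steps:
L(f) = 1/2 (L(f) = (1/6)*3 = 1/2)
D(B) = -1
Y = -5/6 (Y = (5*(1/2 - 1))/3 = (5*(-1/2))/3 = (1/3)*(-5/2) = -5/6 ≈ -0.83333)
S(J, Q) = -4/9 (S(J, Q) = -1/9*4 = -4/9)
((D(3)/S(Y, 2))*(-28))*42 = (-1/(-4/9)*(-28))*42 = (-1*(-9/4)*(-28))*42 = ((9/4)*(-28))*42 = -63*42 = -2646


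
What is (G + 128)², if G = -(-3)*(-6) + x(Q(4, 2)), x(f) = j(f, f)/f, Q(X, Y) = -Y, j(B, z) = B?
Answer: 12321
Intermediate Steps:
x(f) = 1 (x(f) = f/f = 1)
G = -17 (G = -(-3)*(-6) + 1 = -3*6 + 1 = -18 + 1 = -17)
(G + 128)² = (-17 + 128)² = 111² = 12321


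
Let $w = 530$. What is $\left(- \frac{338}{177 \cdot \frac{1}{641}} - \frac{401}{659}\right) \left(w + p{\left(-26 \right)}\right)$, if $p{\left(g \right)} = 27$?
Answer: $- \frac{79566669643}{116643} \approx -6.8214 \cdot 10^{5}$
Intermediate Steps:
$\left(- \frac{338}{177 \cdot \frac{1}{641}} - \frac{401}{659}\right) \left(w + p{\left(-26 \right)}\right) = \left(- \frac{338}{177 \cdot \frac{1}{641}} - \frac{401}{659}\right) \left(530 + 27\right) = \left(- \frac{338}{177 \cdot \frac{1}{641}} - \frac{401}{659}\right) 557 = \left(- \frac{338}{\frac{177}{641}} - \frac{401}{659}\right) 557 = \left(\left(-338\right) \frac{641}{177} - \frac{401}{659}\right) 557 = \left(- \frac{216658}{177} - \frac{401}{659}\right) 557 = \left(- \frac{142848599}{116643}\right) 557 = - \frac{79566669643}{116643}$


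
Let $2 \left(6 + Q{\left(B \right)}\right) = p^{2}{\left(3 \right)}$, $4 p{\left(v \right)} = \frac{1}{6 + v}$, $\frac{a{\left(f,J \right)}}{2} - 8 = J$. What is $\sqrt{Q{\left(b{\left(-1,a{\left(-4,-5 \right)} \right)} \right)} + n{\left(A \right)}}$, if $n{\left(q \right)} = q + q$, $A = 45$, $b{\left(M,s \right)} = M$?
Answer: $\frac{\sqrt{435458}}{72} \approx 9.1652$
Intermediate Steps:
$a{\left(f,J \right)} = 16 + 2 J$
$p{\left(v \right)} = \frac{1}{4 \left(6 + v\right)}$
$Q{\left(B \right)} = - \frac{15551}{2592}$ ($Q{\left(B \right)} = -6 + \frac{\left(\frac{1}{4 \left(6 + 3\right)}\right)^{2}}{2} = -6 + \frac{\left(\frac{1}{4 \cdot 9}\right)^{2}}{2} = -6 + \frac{\left(\frac{1}{4} \cdot \frac{1}{9}\right)^{2}}{2} = -6 + \frac{1}{2 \cdot 1296} = -6 + \frac{1}{2} \cdot \frac{1}{1296} = -6 + \frac{1}{2592} = - \frac{15551}{2592}$)
$n{\left(q \right)} = 2 q$
$\sqrt{Q{\left(b{\left(-1,a{\left(-4,-5 \right)} \right)} \right)} + n{\left(A \right)}} = \sqrt{- \frac{15551}{2592} + 2 \cdot 45} = \sqrt{- \frac{15551}{2592} + 90} = \sqrt{\frac{217729}{2592}} = \frac{\sqrt{435458}}{72}$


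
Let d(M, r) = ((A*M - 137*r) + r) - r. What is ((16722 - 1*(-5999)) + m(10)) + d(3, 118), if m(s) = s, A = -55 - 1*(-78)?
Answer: 6634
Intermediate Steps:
A = 23 (A = -55 + 78 = 23)
d(M, r) = -137*r + 23*M (d(M, r) = ((23*M - 137*r) + r) - r = ((-137*r + 23*M) + r) - r = (-136*r + 23*M) - r = -137*r + 23*M)
((16722 - 1*(-5999)) + m(10)) + d(3, 118) = ((16722 - 1*(-5999)) + 10) + (-137*118 + 23*3) = ((16722 + 5999) + 10) + (-16166 + 69) = (22721 + 10) - 16097 = 22731 - 16097 = 6634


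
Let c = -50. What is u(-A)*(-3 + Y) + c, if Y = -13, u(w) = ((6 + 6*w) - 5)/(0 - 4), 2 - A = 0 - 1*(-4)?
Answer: 2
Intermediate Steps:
A = -2 (A = 2 - (0 - 1*(-4)) = 2 - (0 + 4) = 2 - 1*4 = 2 - 4 = -2)
u(w) = -1/4 - 3*w/2 (u(w) = (1 + 6*w)/(-4) = (1 + 6*w)*(-1/4) = -1/4 - 3*w/2)
u(-A)*(-3 + Y) + c = (-1/4 - (-3)*(-2)/2)*(-3 - 13) - 50 = (-1/4 - 3/2*2)*(-16) - 50 = (-1/4 - 3)*(-16) - 50 = -13/4*(-16) - 50 = 52 - 50 = 2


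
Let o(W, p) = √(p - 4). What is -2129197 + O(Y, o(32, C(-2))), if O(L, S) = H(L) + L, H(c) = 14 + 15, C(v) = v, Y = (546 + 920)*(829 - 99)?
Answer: -1058988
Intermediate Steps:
Y = 1070180 (Y = 1466*730 = 1070180)
o(W, p) = √(-4 + p)
H(c) = 29
O(L, S) = 29 + L
-2129197 + O(Y, o(32, C(-2))) = -2129197 + (29 + 1070180) = -2129197 + 1070209 = -1058988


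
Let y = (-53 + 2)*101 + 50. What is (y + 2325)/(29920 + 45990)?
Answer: -1388/37955 ≈ -0.036570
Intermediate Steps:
y = -5101 (y = -51*101 + 50 = -5151 + 50 = -5101)
(y + 2325)/(29920 + 45990) = (-5101 + 2325)/(29920 + 45990) = -2776/75910 = -2776*1/75910 = -1388/37955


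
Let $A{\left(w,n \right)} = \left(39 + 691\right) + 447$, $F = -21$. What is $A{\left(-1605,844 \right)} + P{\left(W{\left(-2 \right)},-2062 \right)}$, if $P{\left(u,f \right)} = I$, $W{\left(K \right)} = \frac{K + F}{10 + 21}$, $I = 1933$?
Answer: $3110$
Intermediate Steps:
$W{\left(K \right)} = - \frac{21}{31} + \frac{K}{31}$ ($W{\left(K \right)} = \frac{K - 21}{10 + 21} = \frac{-21 + K}{31} = \left(-21 + K\right) \frac{1}{31} = - \frac{21}{31} + \frac{K}{31}$)
$A{\left(w,n \right)} = 1177$ ($A{\left(w,n \right)} = 730 + 447 = 1177$)
$P{\left(u,f \right)} = 1933$
$A{\left(-1605,844 \right)} + P{\left(W{\left(-2 \right)},-2062 \right)} = 1177 + 1933 = 3110$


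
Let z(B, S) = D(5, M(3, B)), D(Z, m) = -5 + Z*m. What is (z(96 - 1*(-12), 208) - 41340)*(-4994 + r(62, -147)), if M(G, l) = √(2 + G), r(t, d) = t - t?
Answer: 206476930 - 24970*√5 ≈ 2.0642e+8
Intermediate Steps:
r(t, d) = 0
z(B, S) = -5 + 5*√5 (z(B, S) = -5 + 5*√(2 + 3) = -5 + 5*√5)
(z(96 - 1*(-12), 208) - 41340)*(-4994 + r(62, -147)) = ((-5 + 5*√5) - 41340)*(-4994 + 0) = (-41345 + 5*√5)*(-4994) = 206476930 - 24970*√5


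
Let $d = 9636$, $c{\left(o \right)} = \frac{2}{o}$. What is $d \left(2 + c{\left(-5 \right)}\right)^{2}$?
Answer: $\frac{616704}{25} \approx 24668.0$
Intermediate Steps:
$d \left(2 + c{\left(-5 \right)}\right)^{2} = 9636 \left(2 + \frac{2}{-5}\right)^{2} = 9636 \left(2 + 2 \left(- \frac{1}{5}\right)\right)^{2} = 9636 \left(2 - \frac{2}{5}\right)^{2} = 9636 \left(\frac{8}{5}\right)^{2} = 9636 \cdot \frac{64}{25} = \frac{616704}{25}$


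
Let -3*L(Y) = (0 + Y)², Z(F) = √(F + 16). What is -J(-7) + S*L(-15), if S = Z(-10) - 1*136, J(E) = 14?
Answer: 10186 - 75*√6 ≈ 10002.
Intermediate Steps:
Z(F) = √(16 + F)
L(Y) = -Y²/3 (L(Y) = -(0 + Y)²/3 = -Y²/3)
S = -136 + √6 (S = √(16 - 10) - 1*136 = √6 - 136 = -136 + √6 ≈ -133.55)
-J(-7) + S*L(-15) = -1*14 + (-136 + √6)*(-⅓*(-15)²) = -14 + (-136 + √6)*(-⅓*225) = -14 + (-136 + √6)*(-75) = -14 + (10200 - 75*√6) = 10186 - 75*√6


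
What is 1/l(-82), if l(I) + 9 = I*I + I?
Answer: 1/6633 ≈ 0.00015076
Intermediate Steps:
l(I) = -9 + I + I² (l(I) = -9 + (I*I + I) = -9 + (I² + I) = -9 + (I + I²) = -9 + I + I²)
1/l(-82) = 1/(-9 - 82 + (-82)²) = 1/(-9 - 82 + 6724) = 1/6633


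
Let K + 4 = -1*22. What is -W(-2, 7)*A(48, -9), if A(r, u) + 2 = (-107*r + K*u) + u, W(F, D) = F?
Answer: -9826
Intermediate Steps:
K = -26 (K = -4 - 1*22 = -4 - 22 = -26)
A(r, u) = -2 - 107*r - 25*u (A(r, u) = -2 + ((-107*r - 26*u) + u) = -2 + (-107*r - 25*u) = -2 - 107*r - 25*u)
-W(-2, 7)*A(48, -9) = -(-2)*(-2 - 107*48 - 25*(-9)) = -(-2)*(-2 - 5136 + 225) = -(-2)*(-4913) = -1*9826 = -9826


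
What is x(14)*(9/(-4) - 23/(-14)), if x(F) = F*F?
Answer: -119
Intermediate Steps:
x(F) = F²
x(14)*(9/(-4) - 23/(-14)) = 14²*(9/(-4) - 23/(-14)) = 196*(9*(-¼) - 23*(-1/14)) = 196*(-9/4 + 23/14) = 196*(-17/28) = -119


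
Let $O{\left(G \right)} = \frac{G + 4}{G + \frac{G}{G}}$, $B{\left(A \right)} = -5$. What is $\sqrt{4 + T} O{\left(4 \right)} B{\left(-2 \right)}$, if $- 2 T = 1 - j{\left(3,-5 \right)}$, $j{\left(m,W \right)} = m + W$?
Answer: $- 4 \sqrt{10} \approx -12.649$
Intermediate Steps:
$j{\left(m,W \right)} = W + m$
$O{\left(G \right)} = \frac{4 + G}{1 + G}$ ($O{\left(G \right)} = \frac{4 + G}{G + 1} = \frac{4 + G}{1 + G}$)
$T = - \frac{3}{2}$ ($T = - \frac{1 - \left(-5 + 3\right)}{2} = - \frac{1 - -2}{2} = - \frac{1 + 2}{2} = \left(- \frac{1}{2}\right) 3 = - \frac{3}{2} \approx -1.5$)
$\sqrt{4 + T} O{\left(4 \right)} B{\left(-2 \right)} = \sqrt{4 - \frac{3}{2}} \frac{4 + 4}{1 + 4} \left(-5\right) = \sqrt{\frac{5}{2}} \cdot \frac{1}{5} \cdot 8 \left(-5\right) = \frac{\sqrt{10}}{2} \cdot \frac{1}{5} \cdot 8 \left(-5\right) = \frac{\sqrt{10}}{2} \cdot \frac{8}{5} \left(-5\right) = \frac{4 \sqrt{10}}{5} \left(-5\right) = - 4 \sqrt{10}$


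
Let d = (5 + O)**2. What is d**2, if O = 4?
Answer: 6561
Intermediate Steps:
d = 81 (d = (5 + 4)**2 = 9**2 = 81)
d**2 = 81**2 = 6561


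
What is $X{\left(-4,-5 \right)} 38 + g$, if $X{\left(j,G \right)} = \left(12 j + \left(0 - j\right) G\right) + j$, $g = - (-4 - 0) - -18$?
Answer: $-2714$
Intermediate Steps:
$g = 22$ ($g = - (-4 + 0) + 18 = \left(-1\right) \left(-4\right) + 18 = 4 + 18 = 22$)
$X{\left(j,G \right)} = 13 j - G j$ ($X{\left(j,G \right)} = \left(12 j + - j G\right) + j = \left(12 j - G j\right) + j = 13 j - G j$)
$X{\left(-4,-5 \right)} 38 + g = - 4 \left(13 - -5\right) 38 + 22 = - 4 \left(13 + 5\right) 38 + 22 = \left(-4\right) 18 \cdot 38 + 22 = \left(-72\right) 38 + 22 = -2736 + 22 = -2714$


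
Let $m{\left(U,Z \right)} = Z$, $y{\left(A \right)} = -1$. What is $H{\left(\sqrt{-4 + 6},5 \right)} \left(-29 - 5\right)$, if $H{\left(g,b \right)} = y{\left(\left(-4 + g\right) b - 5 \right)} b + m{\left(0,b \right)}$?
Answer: $0$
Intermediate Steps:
$H{\left(g,b \right)} = 0$ ($H{\left(g,b \right)} = - b + b = 0$)
$H{\left(\sqrt{-4 + 6},5 \right)} \left(-29 - 5\right) = 0 \left(-29 - 5\right) = 0 \left(-34\right) = 0$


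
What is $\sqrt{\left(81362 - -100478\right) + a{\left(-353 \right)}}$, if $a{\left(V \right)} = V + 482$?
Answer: $\sqrt{181969} \approx 426.58$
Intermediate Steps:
$a{\left(V \right)} = 482 + V$
$\sqrt{\left(81362 - -100478\right) + a{\left(-353 \right)}} = \sqrt{\left(81362 - -100478\right) + \left(482 - 353\right)} = \sqrt{\left(81362 + 100478\right) + 129} = \sqrt{181840 + 129} = \sqrt{181969}$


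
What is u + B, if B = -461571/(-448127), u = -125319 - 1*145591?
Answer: -121401623999/448127 ≈ -2.7091e+5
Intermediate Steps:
u = -270910 (u = -125319 - 145591 = -270910)
B = 461571/448127 (B = -461571*(-1)/448127 = -1*(-461571/448127) = 461571/448127 ≈ 1.0300)
u + B = -270910 + 461571/448127 = -121401623999/448127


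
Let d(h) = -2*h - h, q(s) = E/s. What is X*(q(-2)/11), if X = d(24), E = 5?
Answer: 180/11 ≈ 16.364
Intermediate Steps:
q(s) = 5/s
d(h) = -3*h
X = -72 (X = -3*24 = -72)
X*(q(-2)/11) = -72*5/(-2)/11 = -72*5*(-1/2)/11 = -(-180)/11 = -72*(-5/22) = 180/11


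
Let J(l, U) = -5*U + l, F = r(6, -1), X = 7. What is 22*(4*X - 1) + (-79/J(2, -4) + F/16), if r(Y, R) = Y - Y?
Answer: 12989/22 ≈ 590.41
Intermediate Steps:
r(Y, R) = 0
F = 0
J(l, U) = l - 5*U
22*(4*X - 1) + (-79/J(2, -4) + F/16) = 22*(4*7 - 1) + (-79/(2 - 5*(-4)) + 0/16) = 22*(28 - 1) + (-79/(2 + 20) + 0*(1/16)) = 22*27 + (-79/22 + 0) = 594 + (-79*1/22 + 0) = 594 + (-79/22 + 0) = 594 - 79/22 = 12989/22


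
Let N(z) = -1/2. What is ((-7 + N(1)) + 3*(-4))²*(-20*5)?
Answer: -38025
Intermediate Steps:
N(z) = -½ (N(z) = -1*½ = -½)
((-7 + N(1)) + 3*(-4))²*(-20*5) = ((-7 - ½) + 3*(-4))²*(-20*5) = (-15/2 - 12)²*(-100) = (-39/2)²*(-100) = (1521/4)*(-100) = -38025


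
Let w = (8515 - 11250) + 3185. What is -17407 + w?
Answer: -16957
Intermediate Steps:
w = 450 (w = -2735 + 3185 = 450)
-17407 + w = -17407 + 450 = -16957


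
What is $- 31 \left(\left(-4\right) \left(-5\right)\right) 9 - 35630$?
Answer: $-41210$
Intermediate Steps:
$- 31 \left(\left(-4\right) \left(-5\right)\right) 9 - 35630 = \left(-31\right) 20 \cdot 9 - 35630 = \left(-620\right) 9 - 35630 = -5580 - 35630 = -41210$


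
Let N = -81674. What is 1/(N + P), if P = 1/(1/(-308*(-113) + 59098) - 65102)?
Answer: -6113208003/499290150530924 ≈ -1.2244e-5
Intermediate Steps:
P = -93902/6113208003 (P = 1/(1/(34804 + 59098) - 65102) = 1/(1/93902 - 65102) = 1/(-6113208003/93902) = -93902/6113208003 ≈ -1.5361e-5)
1/(N + P) = 1/(-81674 - 93902/6113208003) = 1/(-499290150530924/6113208003) = -6113208003/499290150530924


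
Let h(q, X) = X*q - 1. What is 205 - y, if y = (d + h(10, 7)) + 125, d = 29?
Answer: -18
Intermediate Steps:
h(q, X) = -1 + X*q
y = 223 (y = (29 + (-1 + 7*10)) + 125 = (29 + (-1 + 70)) + 125 = (29 + 69) + 125 = 98 + 125 = 223)
205 - y = 205 - 1*223 = 205 - 223 = -18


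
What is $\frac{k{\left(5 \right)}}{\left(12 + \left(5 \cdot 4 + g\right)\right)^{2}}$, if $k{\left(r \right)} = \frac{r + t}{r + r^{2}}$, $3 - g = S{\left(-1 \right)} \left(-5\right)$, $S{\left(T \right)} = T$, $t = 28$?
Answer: $\frac{11}{9000} \approx 0.0012222$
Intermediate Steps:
$g = -2$ ($g = 3 - \left(-1\right) \left(-5\right) = 3 - 5 = -2$)
$k{\left(r \right)} = \frac{28 + r}{r + r^{2}}$ ($k{\left(r \right)} = \frac{r + 28}{r + r^{2}} = \frac{28 + r}{r + r^{2}}$)
$\frac{k{\left(5 \right)}}{\left(12 + \left(5 \cdot 4 + g\right)\right)^{2}} = \frac{\frac{1}{5} \frac{1}{1 + 5} \left(28 + 5\right)}{\left(12 + \left(5 \cdot 4 - 2\right)\right)^{2}} = \frac{\frac{1}{5} \cdot \frac{1}{6} \cdot 33}{\left(12 + \left(20 - 2\right)\right)^{2}} = \frac{\frac{1}{5} \cdot \frac{1}{6} \cdot 33}{\left(12 + 18\right)^{2}} = \frac{11}{10 \cdot 30^{2}} = \frac{11}{10 \cdot 900} = \frac{11}{10} \cdot \frac{1}{900} = \frac{11}{9000}$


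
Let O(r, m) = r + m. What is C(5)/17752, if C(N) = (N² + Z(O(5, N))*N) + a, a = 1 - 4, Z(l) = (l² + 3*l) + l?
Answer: 361/8876 ≈ 0.040671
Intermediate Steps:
O(r, m) = m + r
Z(l) = l² + 4*l
a = -3
C(N) = -3 + N² + N*(5 + N)*(9 + N) (C(N) = (N² + ((N + 5)*(4 + (N + 5)))*N) - 3 = (N² + ((5 + N)*(4 + (5 + N)))*N) - 3 = (N² + ((5 + N)*(9 + N))*N) - 3 = (N² + N*(5 + N)*(9 + N)) - 3 = -3 + N² + N*(5 + N)*(9 + N))
C(5)/17752 = (-3 + 5² + 5*(5 + 5)*(9 + 5))/17752 = (-3 + 25 + 5*10*14)*(1/17752) = (-3 + 25 + 700)*(1/17752) = 722*(1/17752) = 361/8876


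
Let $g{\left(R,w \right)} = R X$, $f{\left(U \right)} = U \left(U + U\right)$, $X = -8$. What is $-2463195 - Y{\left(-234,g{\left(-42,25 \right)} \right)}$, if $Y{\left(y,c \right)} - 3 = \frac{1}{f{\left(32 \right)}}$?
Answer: $- \frac{5044629505}{2048} \approx -2.4632 \cdot 10^{6}$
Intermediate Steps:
$f{\left(U \right)} = 2 U^{2}$ ($f{\left(U \right)} = U 2 U = 2 U^{2}$)
$g{\left(R,w \right)} = - 8 R$ ($g{\left(R,w \right)} = R \left(-8\right) = - 8 R$)
$Y{\left(y,c \right)} = \frac{6145}{2048}$ ($Y{\left(y,c \right)} = 3 + \frac{1}{2 \cdot 32^{2}} = 3 + \frac{1}{2 \cdot 1024} = 3 + \frac{1}{2048} = \frac{6145}{2048}$)
$-2463195 - Y{\left(-234,g{\left(-42,25 \right)} \right)} = -2463195 - \frac{6145}{2048} = - \frac{5044629505}{2048}$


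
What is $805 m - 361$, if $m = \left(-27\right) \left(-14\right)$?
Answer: $303929$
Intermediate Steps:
$m = 378$
$805 m - 361 = 805 \cdot 378 - 361 = 304290 - 361 = 303929$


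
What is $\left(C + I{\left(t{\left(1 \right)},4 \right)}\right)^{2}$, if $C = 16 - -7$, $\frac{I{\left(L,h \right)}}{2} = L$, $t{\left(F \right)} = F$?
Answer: $625$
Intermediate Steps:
$I{\left(L,h \right)} = 2 L$
$C = 23$ ($C = 16 + 7 = 23$)
$\left(C + I{\left(t{\left(1 \right)},4 \right)}\right)^{2} = \left(23 + 2 \cdot 1\right)^{2} = \left(23 + 2\right)^{2} = 25^{2} = 625$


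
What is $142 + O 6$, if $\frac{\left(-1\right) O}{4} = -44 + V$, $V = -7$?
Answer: $1366$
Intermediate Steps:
$O = 204$ ($O = - 4 \left(-44 - 7\right) = \left(-4\right) \left(-51\right) = 204$)
$142 + O 6 = 142 + 204 \cdot 6 = 142 + 1224 = 1366$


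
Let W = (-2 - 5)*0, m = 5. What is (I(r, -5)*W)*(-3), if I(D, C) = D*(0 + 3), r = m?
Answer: 0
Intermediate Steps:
r = 5
I(D, C) = 3*D (I(D, C) = D*3 = 3*D)
W = 0 (W = -7*0 = 0)
(I(r, -5)*W)*(-3) = ((3*5)*0)*(-3) = (15*0)*(-3) = 0*(-3) = 0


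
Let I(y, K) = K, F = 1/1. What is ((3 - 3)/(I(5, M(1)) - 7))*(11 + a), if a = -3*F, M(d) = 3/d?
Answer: 0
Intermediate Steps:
F = 1
a = -3 (a = -3*1 = -3)
((3 - 3)/(I(5, M(1)) - 7))*(11 + a) = ((3 - 3)/(3/1 - 7))*(11 - 3) = (0/(3*1 - 7))*8 = (0/(3 - 7))*8 = (0/(-4))*8 = (0*(-¼))*8 = 0*8 = 0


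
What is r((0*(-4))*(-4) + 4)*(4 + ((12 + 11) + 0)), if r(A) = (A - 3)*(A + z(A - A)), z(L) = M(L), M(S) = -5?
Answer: -27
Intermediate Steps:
z(L) = -5
r(A) = (-5 + A)*(-3 + A) (r(A) = (A - 3)*(A - 5) = (-3 + A)*(-5 + A) = (-5 + A)*(-3 + A))
r((0*(-4))*(-4) + 4)*(4 + ((12 + 11) + 0)) = (15 + ((0*(-4))*(-4) + 4)² - 8*((0*(-4))*(-4) + 4))*(4 + ((12 + 11) + 0)) = (15 + (0*(-4) + 4)² - 8*(0*(-4) + 4))*(4 + (23 + 0)) = (15 + (0 + 4)² - 8*(0 + 4))*(4 + 23) = (15 + 4² - 8*4)*27 = (15 + 16 - 32)*27 = -1*27 = -27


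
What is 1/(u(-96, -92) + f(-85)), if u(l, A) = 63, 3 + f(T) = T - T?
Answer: 1/60 ≈ 0.016667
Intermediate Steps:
f(T) = -3 (f(T) = -3 + (T - T) = -3 + 0 = -3)
1/(u(-96, -92) + f(-85)) = 1/(63 - 3) = 1/60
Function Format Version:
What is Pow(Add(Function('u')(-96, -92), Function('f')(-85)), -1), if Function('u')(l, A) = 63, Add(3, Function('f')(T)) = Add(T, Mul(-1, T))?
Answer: Rational(1, 60) ≈ 0.016667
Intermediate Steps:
Function('f')(T) = -3 (Function('f')(T) = Add(-3, Add(T, Mul(-1, T))) = Add(-3, 0) = -3)
Pow(Add(Function('u')(-96, -92), Function('f')(-85)), -1) = Pow(Add(63, -3), -1) = Pow(60, -1) = Rational(1, 60)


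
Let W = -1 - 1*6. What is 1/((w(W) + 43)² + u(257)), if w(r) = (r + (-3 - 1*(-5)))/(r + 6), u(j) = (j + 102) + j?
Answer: 1/2920 ≈ 0.00034247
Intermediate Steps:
u(j) = 102 + 2*j (u(j) = (102 + j) + j = 102 + 2*j)
W = -7 (W = -1 - 6 = -7)
w(r) = (2 + r)/(6 + r) (w(r) = (r + (-3 + 5))/(6 + r) = (r + 2)/(6 + r) = (2 + r)/(6 + r))
1/((w(W) + 43)² + u(257)) = 1/(((2 - 7)/(6 - 7) + 43)² + (102 + 2*257)) = 1/((-5/(-1) + 43)² + (102 + 514)) = 1/((-1*(-5) + 43)² + 616) = 1/((5 + 43)² + 616) = 1/(48² + 616) = 1/(2304 + 616) = 1/2920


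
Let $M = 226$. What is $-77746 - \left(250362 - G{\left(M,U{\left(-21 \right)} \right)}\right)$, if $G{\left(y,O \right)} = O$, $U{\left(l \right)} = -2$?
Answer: $-328110$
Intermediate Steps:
$-77746 - \left(250362 - G{\left(M,U{\left(-21 \right)} \right)}\right) = -77746 - \left(250362 - -2\right) = -77746 - \left(250362 + 2\right) = -77746 - 250364 = -328110$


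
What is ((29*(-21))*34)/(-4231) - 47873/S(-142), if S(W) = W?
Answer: 205490915/600802 ≈ 342.03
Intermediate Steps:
((29*(-21))*34)/(-4231) - 47873/S(-142) = ((29*(-21))*34)/(-4231) - 47873/(-142) = -609*34*(-1/4231) - 47873*(-1/142) = -20706*(-1/4231) + 47873/142 = 20706/4231 + 47873/142 = 205490915/600802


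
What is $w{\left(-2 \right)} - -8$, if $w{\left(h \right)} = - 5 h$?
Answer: $18$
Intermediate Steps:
$w{\left(-2 \right)} - -8 = \left(-5\right) \left(-2\right) - -8 = 10 + 8 = 18$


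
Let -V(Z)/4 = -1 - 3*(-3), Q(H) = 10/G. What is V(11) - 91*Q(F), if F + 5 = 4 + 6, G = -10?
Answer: 59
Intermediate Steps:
F = 5 (F = -5 + (4 + 6) = -5 + 10 = 5)
Q(H) = -1 (Q(H) = 10/(-10) = 10*(-⅒) = -1)
V(Z) = -32 (V(Z) = -4*(-1 - 3*(-3)) = -4*(-1 + 9) = -4*8 = -32)
V(11) - 91*Q(F) = -32 - 91*(-1) = -32 + 91 = 59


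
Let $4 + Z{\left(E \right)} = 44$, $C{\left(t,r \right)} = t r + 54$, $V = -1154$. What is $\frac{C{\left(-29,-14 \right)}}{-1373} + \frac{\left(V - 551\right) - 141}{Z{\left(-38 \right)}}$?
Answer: $- \frac{1276479}{27460} \approx -46.485$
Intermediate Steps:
$C{\left(t,r \right)} = 54 + r t$ ($C{\left(t,r \right)} = r t + 54 = 54 + r t$)
$Z{\left(E \right)} = 40$ ($Z{\left(E \right)} = -4 + 44 = 40$)
$\frac{C{\left(-29,-14 \right)}}{-1373} + \frac{\left(V - 551\right) - 141}{Z{\left(-38 \right)}} = \frac{54 - -406}{-1373} + \frac{\left(-1154 - 551\right) - 141}{40} = \left(54 + 406\right) \left(- \frac{1}{1373}\right) + \left(\left(-1154 - 551\right) - 141\right) \frac{1}{40} = 460 \left(- \frac{1}{1373}\right) + \left(-1705 - 141\right) \frac{1}{40} = - \frac{460}{1373} - \frac{923}{20} = - \frac{1276479}{27460}$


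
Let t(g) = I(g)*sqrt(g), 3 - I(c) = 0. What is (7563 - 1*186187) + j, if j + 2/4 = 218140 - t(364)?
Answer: 79031/2 - 6*sqrt(91) ≈ 39458.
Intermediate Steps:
I(c) = 3 (I(c) = 3 - 1*0 = 3 + 0 = 3)
t(g) = 3*sqrt(g)
j = 436279/2 - 6*sqrt(91) (j = -1/2 + (218140 - 3*sqrt(364)) = -1/2 + (218140 - 3*2*sqrt(91)) = -1/2 + (218140 - 6*sqrt(91)) = 436279/2 - 6*sqrt(91) ≈ 2.1808e+5)
(7563 - 1*186187) + j = (7563 - 1*186187) + (436279/2 - 6*sqrt(91)) = (7563 - 186187) + (436279/2 - 6*sqrt(91)) = -178624 + (436279/2 - 6*sqrt(91)) = 79031/2 - 6*sqrt(91)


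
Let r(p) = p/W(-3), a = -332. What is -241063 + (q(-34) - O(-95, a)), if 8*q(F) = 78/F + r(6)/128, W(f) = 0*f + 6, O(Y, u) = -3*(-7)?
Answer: -4196795247/17408 ≈ -2.4108e+5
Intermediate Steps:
O(Y, u) = 21
W(f) = 6 (W(f) = 0 + 6 = 6)
r(p) = p/6
q(F) = 1/1024 + 39/(4*F) (q(F) = (78/F + ((⅙)*6)/128)/8 = (78/F + 1*(1/128))/8 = (78/F + 1/128)/8 = (1/128 + 78/F)/8 = 1/1024 + 39/(4*F))
-241063 + (q(-34) - O(-95, a)) = -241063 + ((1/1024)*(9984 - 34)/(-34) - 1*21) = -241063 + ((1/1024)*(-1/34)*9950 - 21) = -241063 + (-4975/17408 - 21) = -241063 - 370543/17408 = -4196795247/17408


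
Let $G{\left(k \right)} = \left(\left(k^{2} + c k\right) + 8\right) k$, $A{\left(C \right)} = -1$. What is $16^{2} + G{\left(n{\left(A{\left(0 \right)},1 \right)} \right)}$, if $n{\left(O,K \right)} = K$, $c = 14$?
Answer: $279$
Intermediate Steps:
$G{\left(k \right)} = k \left(8 + k^{2} + 14 k\right)$ ($G{\left(k \right)} = \left(\left(k^{2} + 14 k\right) + 8\right) k = \left(8 + k^{2} + 14 k\right) k = k \left(8 + k^{2} + 14 k\right)$)
$16^{2} + G{\left(n{\left(A{\left(0 \right)},1 \right)} \right)} = 16^{2} + 1 \left(8 + 1^{2} + 14 \cdot 1\right) = 256 + 1 \left(8 + 1 + 14\right) = 256 + 1 \cdot 23 = 256 + 23 = 279$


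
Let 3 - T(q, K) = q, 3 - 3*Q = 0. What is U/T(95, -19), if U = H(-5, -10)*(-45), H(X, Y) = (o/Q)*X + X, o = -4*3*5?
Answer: 13275/92 ≈ 144.29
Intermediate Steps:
Q = 1 (Q = 1 - 1/3*0 = 1 + 0 = 1)
T(q, K) = 3 - q
o = -60 (o = -12*5 = -60)
H(X, Y) = -59*X (H(X, Y) = (-60/1)*X + X = (-60*1)*X + X = -60*X + X = -59*X)
U = -13275 (U = -59*(-5)*(-45) = 295*(-45) = -13275)
U/T(95, -19) = -13275/(3 - 1*95) = -13275/(3 - 95) = -13275/(-92) = -13275*(-1/92) = 13275/92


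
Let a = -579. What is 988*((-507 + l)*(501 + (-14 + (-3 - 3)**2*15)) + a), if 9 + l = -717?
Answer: -1251667560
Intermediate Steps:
l = -726 (l = -9 - 717 = -726)
988*((-507 + l)*(501 + (-14 + (-3 - 3)**2*15)) + a) = 988*((-507 - 726)*(501 + (-14 + (-3 - 3)**2*15)) - 579) = 988*(-1233*(501 + (-14 + (-6)**2*15)) - 579) = 988*(-1233*(501 + (-14 + 36*15)) - 579) = 988*(-1233*(501 + (-14 + 540)) - 579) = 988*(-1233*(501 + 526) - 579) = 988*(-1233*1027 - 579) = 988*(-1266291 - 579) = 988*(-1266870) = -1251667560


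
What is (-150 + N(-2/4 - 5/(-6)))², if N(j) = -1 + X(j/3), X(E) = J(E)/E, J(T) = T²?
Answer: 1844164/81 ≈ 22767.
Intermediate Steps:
X(E) = E (X(E) = E²/E = E)
N(j) = -1 + j/3
(-150 + N(-2/4 - 5/(-6)))² = (-150 + (-1 + (-2/4 - 5/(-6))/3))² = (-150 + (-1 + (-2*¼ - 5*(-⅙))/3))² = (-150 + (-1 + (-½ + ⅚)/3))² = (-150 + (-1 + (⅓)*(⅓)))² = (-150 + (-1 + ⅑))² = (-150 - 8/9)² = (-1358/9)² = 1844164/81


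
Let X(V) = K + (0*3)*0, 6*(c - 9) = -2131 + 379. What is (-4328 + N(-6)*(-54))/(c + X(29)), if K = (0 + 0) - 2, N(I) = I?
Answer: 4004/285 ≈ 14.049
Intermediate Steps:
c = -283 (c = 9 + (-2131 + 379)/6 = 9 + (⅙)*(-1752) = 9 - 292 = -283)
K = -2 (K = 0 - 2 = -2)
X(V) = -2 (X(V) = -2 + (0*3)*0 = -2 + 0*0 = -2 + 0 = -2)
(-4328 + N(-6)*(-54))/(c + X(29)) = (-4328 - 6*(-54))/(-283 - 2) = (-4328 + 324)/(-285) = -4004*(-1/285) = 4004/285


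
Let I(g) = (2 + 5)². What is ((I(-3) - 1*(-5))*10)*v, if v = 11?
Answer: 5940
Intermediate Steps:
I(g) = 49 (I(g) = 7² = 49)
((I(-3) - 1*(-5))*10)*v = ((49 - 1*(-5))*10)*11 = ((49 + 5)*10)*11 = (54*10)*11 = 540*11 = 5940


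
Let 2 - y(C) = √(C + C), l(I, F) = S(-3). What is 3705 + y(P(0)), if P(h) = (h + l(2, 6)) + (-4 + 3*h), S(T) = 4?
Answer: 3707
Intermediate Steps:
l(I, F) = 4
P(h) = 4*h (P(h) = (h + 4) + (-4 + 3*h) = (4 + h) + (-4 + 3*h) = 4*h)
y(C) = 2 - √2*√C (y(C) = 2 - √(C + C) = 2 - √(2*C) = 2 - √2*√C)
3705 + y(P(0)) = 3705 + (2 - √2*√(4*0)) = 3705 + (2 - √2*√0) = 3705 + (2 - 1*√2*0) = 3705 + (2 + 0) = 3705 + 2 = 3707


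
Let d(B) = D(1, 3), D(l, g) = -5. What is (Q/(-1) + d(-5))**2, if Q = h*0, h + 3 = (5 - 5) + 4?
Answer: 25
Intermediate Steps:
d(B) = -5
h = 1 (h = -3 + ((5 - 5) + 4) = -3 + (0 + 4) = -3 + 4 = 1)
Q = 0 (Q = 1*0 = 0)
(Q/(-1) + d(-5))**2 = (0/(-1) - 5)**2 = (0*(-1) - 5)**2 = (0 - 5)**2 = (-5)**2 = 25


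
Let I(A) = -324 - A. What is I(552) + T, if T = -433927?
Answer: -434803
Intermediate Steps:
I(552) + T = (-324 - 1*552) - 433927 = (-324 - 552) - 433927 = -876 - 433927 = -434803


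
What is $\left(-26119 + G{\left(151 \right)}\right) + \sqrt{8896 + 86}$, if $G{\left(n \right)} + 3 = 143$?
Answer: $-25979 + 3 \sqrt{998} \approx -25884.0$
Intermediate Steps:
$G{\left(n \right)} = 140$ ($G{\left(n \right)} = -3 + 143 = 140$)
$\left(-26119 + G{\left(151 \right)}\right) + \sqrt{8896 + 86} = \left(-26119 + 140\right) + \sqrt{8896 + 86} = -25979 + \sqrt{8982} = -25979 + 3 \sqrt{998}$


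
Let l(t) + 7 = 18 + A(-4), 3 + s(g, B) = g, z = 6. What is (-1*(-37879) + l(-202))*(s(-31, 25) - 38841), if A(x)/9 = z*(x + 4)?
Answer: -1472973750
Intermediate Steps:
s(g, B) = -3 + g
A(x) = 216 + 54*x (A(x) = 9*(6*(x + 4)) = 9*(6*(4 + x)) = 9*(24 + 6*x) = 216 + 54*x)
l(t) = 11 (l(t) = -7 + (18 + (216 + 54*(-4))) = -7 + (18 + (216 - 216)) = -7 + (18 + 0) = -7 + 18 = 11)
(-1*(-37879) + l(-202))*(s(-31, 25) - 38841) = (-1*(-37879) + 11)*((-3 - 31) - 38841) = (37879 + 11)*(-34 - 38841) = 37890*(-38875) = -1472973750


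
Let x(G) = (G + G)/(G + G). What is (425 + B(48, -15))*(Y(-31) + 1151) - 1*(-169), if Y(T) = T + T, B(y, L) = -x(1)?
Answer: 461905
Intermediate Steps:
x(G) = 1 (x(G) = (2*G)/((2*G)) = (2*G)*(1/(2*G)) = 1)
B(y, L) = -1 (B(y, L) = -1*1 = -1)
Y(T) = 2*T
(425 + B(48, -15))*(Y(-31) + 1151) - 1*(-169) = (425 - 1)*(2*(-31) + 1151) - 1*(-169) = 424*(-62 + 1151) + 169 = 424*1089 + 169 = 461736 + 169 = 461905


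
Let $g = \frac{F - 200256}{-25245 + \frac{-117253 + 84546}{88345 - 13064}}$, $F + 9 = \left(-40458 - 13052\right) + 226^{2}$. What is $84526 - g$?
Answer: $\frac{160626534800933}{1900501552} \approx 84518.0$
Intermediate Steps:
$F = -2443$ ($F = -9 + \left(\left(-40458 - 13052\right) + 226^{2}\right) = -9 + \left(-53510 + 51076\right) = -9 - 2434 = -2443$)
$g = \frac{15259383419}{1900501552}$ ($g = \frac{-2443 - 200256}{-25245 + \frac{-117253 + 84546}{88345 - 13064}} = - \frac{202699}{-25245 - \frac{32707}{75281}} = - \frac{202699}{- \frac{1900501552}{75281}} = \left(-202699\right) \left(- \frac{75281}{1900501552}\right) = \frac{15259383419}{1900501552} \approx 8.0291$)
$84526 - g = 84526 - \frac{15259383419}{1900501552} = \frac{160626534800933}{1900501552}$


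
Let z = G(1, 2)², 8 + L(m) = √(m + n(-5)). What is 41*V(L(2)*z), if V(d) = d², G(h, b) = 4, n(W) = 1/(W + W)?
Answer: 3458432/5 - 83968*√190/5 ≈ 4.6020e+5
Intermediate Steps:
n(W) = 1/(2*W)
L(m) = -8 + √(-⅒ + m) (L(m) = -8 + √(m + (½)/(-5)) = -8 + √(m + (½)*(-⅕)) = -8 + √(m - ⅒) = -8 + √(-⅒ + m))
z = 16 (z = 4² = 16)
41*V(L(2)*z) = 41*((-8 + √(-10 + 100*2)/10)*16)² = 41*((-8 + √(-10 + 200)/10)*16)² = 41*((-8 + √190/10)*16)² = 41*(-128 + 8*√190/5)²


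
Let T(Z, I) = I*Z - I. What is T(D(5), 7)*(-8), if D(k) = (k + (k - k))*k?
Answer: -1344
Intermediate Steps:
D(k) = k² (D(k) = (k + 0)*k = k*k = k²)
T(Z, I) = -I + I*Z
T(D(5), 7)*(-8) = (7*(-1 + 5²))*(-8) = (7*(-1 + 25))*(-8) = (7*24)*(-8) = 168*(-8) = -1344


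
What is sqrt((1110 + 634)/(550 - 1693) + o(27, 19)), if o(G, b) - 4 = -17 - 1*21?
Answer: I*sqrt(5156962)/381 ≈ 5.9604*I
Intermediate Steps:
o(G, b) = -34 (o(G, b) = 4 + (-17 - 1*21) = 4 + (-17 - 21) = 4 - 38 = -34)
sqrt((1110 + 634)/(550 - 1693) + o(27, 19)) = sqrt((1110 + 634)/(550 - 1693) - 34) = sqrt(1744/(-1143) - 34) = sqrt(1744*(-1/1143) - 34) = sqrt(-1744/1143 - 34) = sqrt(-40606/1143) = I*sqrt(5156962)/381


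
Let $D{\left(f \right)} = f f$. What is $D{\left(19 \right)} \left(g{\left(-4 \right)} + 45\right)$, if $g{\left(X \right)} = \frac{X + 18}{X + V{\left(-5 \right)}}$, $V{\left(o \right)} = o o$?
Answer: $\frac{49457}{3} \approx 16486.0$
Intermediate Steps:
$D{\left(f \right)} = f^{2}$
$V{\left(o \right)} = o^{2}$
$g{\left(X \right)} = \frac{18 + X}{25 + X}$ ($g{\left(X \right)} = \frac{X + 18}{X + \left(-5\right)^{2}} = \frac{18 + X}{X + 25} = \frac{18 + X}{25 + X}$)
$D{\left(19 \right)} \left(g{\left(-4 \right)} + 45\right) = 19^{2} \left(\frac{18 - 4}{25 - 4} + 45\right) = 361 \left(\frac{1}{21} \cdot 14 + 45\right) = 361 \left(\frac{2}{3} + 45\right) = 361 \cdot \frac{137}{3} = \frac{49457}{3}$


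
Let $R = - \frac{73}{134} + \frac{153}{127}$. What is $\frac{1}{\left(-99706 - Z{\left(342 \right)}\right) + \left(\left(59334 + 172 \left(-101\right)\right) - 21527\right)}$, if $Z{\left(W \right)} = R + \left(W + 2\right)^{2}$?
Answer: $- \frac{17018}{3362887157} \approx -5.0605 \cdot 10^{-6}$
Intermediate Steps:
$R = \frac{11231}{17018}$ ($R = \left(-73\right) \frac{1}{134} + 153 \cdot \frac{1}{127} = - \frac{73}{134} + \frac{153}{127} = \frac{11231}{17018} \approx 0.65995$)
$Z{\left(W \right)} = \frac{11231}{17018} + \left(2 + W\right)^{2}$ ($Z{\left(W \right)} = \frac{11231}{17018} + \left(W + 2\right)^{2} = \frac{11231}{17018} + \left(2 + W\right)^{2}$)
$\frac{1}{\left(-99706 - Z{\left(342 \right)}\right) + \left(\left(59334 + 172 \left(-101\right)\right) - 21527\right)} = \frac{1}{\left(-99706 - \left(\frac{11231}{17018} + \left(2 + 342\right)^{2}\right)\right) + \left(\left(59334 + 172 \left(-101\right)\right) - 21527\right)} = \frac{1}{\left(-99706 - \left(\frac{11231}{17018} + 344^{2}\right)\right) + \left(\left(59334 - 17372\right) - 21527\right)} = \frac{1}{\left(-99706 - \left(\frac{11231}{17018} + 118336\right)\right) + \left(41962 - 21527\right)} = \frac{1}{\left(-99706 - \frac{2013853279}{17018}\right) + 20435} = \frac{1}{- \frac{3710649987}{17018} + 20435} = \frac{1}{- \frac{3362887157}{17018}} = - \frac{17018}{3362887157}$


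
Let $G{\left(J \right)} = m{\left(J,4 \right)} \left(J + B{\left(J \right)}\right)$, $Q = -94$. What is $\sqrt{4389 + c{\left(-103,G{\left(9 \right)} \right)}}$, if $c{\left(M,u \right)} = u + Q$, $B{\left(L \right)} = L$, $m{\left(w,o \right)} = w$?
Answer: $\sqrt{4457} \approx 66.761$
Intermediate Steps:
$G{\left(J \right)} = 2 J^{2}$ ($G{\left(J \right)} = J \left(J + J\right) = J 2 J = 2 J^{2}$)
$c{\left(M,u \right)} = -94 + u$ ($c{\left(M,u \right)} = u - 94 = -94 + u$)
$\sqrt{4389 + c{\left(-103,G{\left(9 \right)} \right)}} = \sqrt{4389 - \left(94 - 2 \cdot 9^{2}\right)} = \sqrt{4389 + \left(-94 + 2 \cdot 81\right)} = \sqrt{4389 + \left(-94 + 162\right)} = \sqrt{4389 + 68} = \sqrt{4457}$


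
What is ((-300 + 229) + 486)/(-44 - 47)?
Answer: -415/91 ≈ -4.5604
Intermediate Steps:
((-300 + 229) + 486)/(-44 - 47) = (-71 + 486)/(-91) = 415*(-1/91) = -415/91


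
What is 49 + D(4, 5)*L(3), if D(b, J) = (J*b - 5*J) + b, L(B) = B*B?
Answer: 40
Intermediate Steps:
L(B) = B²
D(b, J) = b - 5*J + J*b (D(b, J) = (-5*J + J*b) + b = b - 5*J + J*b)
49 + D(4, 5)*L(3) = 49 + (4 - 5*5 + 5*4)*3² = 49 + (4 - 25 + 20)*9 = 49 - 1*9 = 49 - 9 = 40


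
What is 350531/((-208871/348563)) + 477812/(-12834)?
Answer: -784092673362527/1340325207 ≈ -5.8500e+5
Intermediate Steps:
350531/((-208871/348563)) + 477812/(-12834) = 350531/((-208871*1/348563)) + 477812*(-1/12834) = 350531/(-208871/348563) - 238906/6417 = 350531*(-348563/208871) - 238906/6417 = -122182136953/208871 - 238906/6417 = -784092673362527/1340325207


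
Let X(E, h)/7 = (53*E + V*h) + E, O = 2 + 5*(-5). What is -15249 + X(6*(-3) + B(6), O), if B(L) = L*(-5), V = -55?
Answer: -24538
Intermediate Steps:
B(L) = -5*L
O = -23 (O = 2 - 25 = -23)
X(E, h) = -385*h + 378*E (X(E, h) = 7*((53*E - 55*h) + E) = 7*((-55*h + 53*E) + E) = 7*(-55*h + 54*E) = -385*h + 378*E)
-15249 + X(6*(-3) + B(6), O) = -15249 + (-385*(-23) + 378*(6*(-3) - 5*6)) = -15249 + (8855 + 378*(-18 - 30)) = -15249 + (8855 + 378*(-48)) = -15249 + (8855 - 18144) = -15249 - 9289 = -24538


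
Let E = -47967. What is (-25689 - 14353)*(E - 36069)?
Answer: 3364969512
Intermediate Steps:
(-25689 - 14353)*(E - 36069) = (-25689 - 14353)*(-47967 - 36069) = -40042*(-84036) = 3364969512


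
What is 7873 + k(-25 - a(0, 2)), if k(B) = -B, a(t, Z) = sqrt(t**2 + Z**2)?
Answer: 7900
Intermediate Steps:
a(t, Z) = sqrt(Z**2 + t**2)
7873 + k(-25 - a(0, 2)) = 7873 - (-25 - sqrt(2**2 + 0**2)) = 7873 - (-25 - sqrt(4 + 0)) = 7873 - (-25 - sqrt(4)) = 7873 - (-25 - 1*2) = 7873 - (-25 - 2) = 7873 - 1*(-27) = 7873 + 27 = 7900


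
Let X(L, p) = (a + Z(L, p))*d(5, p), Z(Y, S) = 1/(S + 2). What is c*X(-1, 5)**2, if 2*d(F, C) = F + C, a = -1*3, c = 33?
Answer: 330000/49 ≈ 6734.7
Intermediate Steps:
a = -3
Z(Y, S) = 1/(2 + S)
d(F, C) = C/2 + F/2 (d(F, C) = (F + C)/2 = (C + F)/2 = C/2 + F/2)
X(L, p) = (-3 + 1/(2 + p))*(5/2 + p/2) (X(L, p) = (-3 + 1/(2 + p))*(p/2 + (1/2)*5) = (-3 + 1/(2 + p))*(p/2 + 5/2) = (-3 + 1/(2 + p))*(5/2 + p/2))
c*X(-1, 5)**2 = 33*(-(5 + 5)*(5 + 3*5)/(4 + 2*5))**2 = 33*(-1*10*(5 + 15)/(4 + 10))**2 = 33*(-1*10*20/14)**2 = 33*(-1*1/14*10*20)**2 = 33*(-100/7)**2 = 33*(10000/49) = 330000/49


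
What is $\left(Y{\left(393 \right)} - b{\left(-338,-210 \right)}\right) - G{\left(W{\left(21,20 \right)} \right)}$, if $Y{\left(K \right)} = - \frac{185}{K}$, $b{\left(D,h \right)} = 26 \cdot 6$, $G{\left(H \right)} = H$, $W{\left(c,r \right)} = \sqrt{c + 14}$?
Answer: $- \frac{61493}{393} - \sqrt{35} \approx -162.39$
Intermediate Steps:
$W{\left(c,r \right)} = \sqrt{14 + c}$
$b{\left(D,h \right)} = 156$
$\left(Y{\left(393 \right)} - b{\left(-338,-210 \right)}\right) - G{\left(W{\left(21,20 \right)} \right)} = \left(- \frac{185}{393} - 156\right) - \sqrt{14 + 21} = \left(\left(-185\right) \frac{1}{393} - 156\right) - \sqrt{35} = \left(- \frac{185}{393} - 156\right) - \sqrt{35} = - \frac{61493}{393} - \sqrt{35}$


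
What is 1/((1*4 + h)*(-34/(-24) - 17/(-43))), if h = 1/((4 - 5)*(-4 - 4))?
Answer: 1376/10285 ≈ 0.13379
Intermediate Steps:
h = ⅛ (h = 1/(-1*(-8)) = 1/8 = ⅛ ≈ 0.12500)
1/((1*4 + h)*(-34/(-24) - 17/(-43))) = 1/((1*4 + ⅛)*(-34/(-24) - 17/(-43))) = 1/((4 + ⅛)*(-34*(-1/24) - 17*(-1/43))) = 1/(33*(17/12 + 17/43)/8) = 1/((33/8)*(935/516)) = 1/(10285/1376) = 1376/10285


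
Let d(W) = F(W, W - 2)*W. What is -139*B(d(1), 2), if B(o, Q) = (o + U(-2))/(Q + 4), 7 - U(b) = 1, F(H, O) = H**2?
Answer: -973/6 ≈ -162.17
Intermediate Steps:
U(b) = 6 (U(b) = 7 - 1*1 = 7 - 1 = 6)
d(W) = W**3 (d(W) = W**2*W = W**3)
B(o, Q) = (6 + o)/(4 + Q) (B(o, Q) = (o + 6)/(Q + 4) = (6 + o)/(4 + Q))
-139*B(d(1), 2) = -139*(6 + 1**3)/(4 + 2) = -139*(6 + 1)/6 = -139*7/6 = -973/6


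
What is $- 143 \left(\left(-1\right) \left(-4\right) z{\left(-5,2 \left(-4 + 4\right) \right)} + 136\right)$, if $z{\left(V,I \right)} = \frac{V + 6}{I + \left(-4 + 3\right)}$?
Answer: $-18876$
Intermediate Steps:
$z{\left(V,I \right)} = \frac{6 + V}{-1 + I}$ ($z{\left(V,I \right)} = \frac{6 + V}{I - 1} = \frac{6 + V}{-1 + I}$)
$- 143 \left(\left(-1\right) \left(-4\right) z{\left(-5,2 \left(-4 + 4\right) \right)} + 136\right) = - 143 \left(\left(-1\right) \left(-4\right) \frac{6 - 5}{-1 + 2 \left(-4 + 4\right)} + 136\right) = - 143 \left(4 \frac{1}{-1 + 2 \cdot 0} \cdot 1 + 136\right) = - 143 \left(4 \frac{1}{-1 + 0} \cdot 1 + 136\right) = - 143 \left(4 \frac{1}{-1} \cdot 1 + 136\right) = - 143 \left(4 \left(\left(-1\right) 1\right) + 136\right) = - 143 \left(4 \left(-1\right) + 136\right) = - 143 \left(-4 + 136\right) = \left(-143\right) 132 = -18876$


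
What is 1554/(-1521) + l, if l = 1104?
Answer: 559210/507 ≈ 1103.0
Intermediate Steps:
1554/(-1521) + l = 1554/(-1521) + 1104 = 1554*(-1/1521) + 1104 = -518/507 + 1104 = 559210/507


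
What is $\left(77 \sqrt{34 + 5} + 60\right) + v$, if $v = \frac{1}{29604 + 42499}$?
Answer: $\frac{4326181}{72103} + 77 \sqrt{39} \approx 540.87$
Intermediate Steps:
$v = \frac{1}{72103} \approx 1.3869 \cdot 10^{-5}$
$\left(77 \sqrt{34 + 5} + 60\right) + v = \left(77 \sqrt{34 + 5} + 60\right) + \frac{1}{72103} = \left(77 \sqrt{39} + 60\right) + \frac{1}{72103} = \left(60 + 77 \sqrt{39}\right) + \frac{1}{72103} = \frac{4326181}{72103} + 77 \sqrt{39}$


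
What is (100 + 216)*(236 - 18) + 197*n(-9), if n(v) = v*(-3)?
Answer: 74207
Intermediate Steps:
n(v) = -3*v
(100 + 216)*(236 - 18) + 197*n(-9) = (100 + 216)*(236 - 18) + 197*(-3*(-9)) = 316*218 + 197*27 = 68888 + 5319 = 74207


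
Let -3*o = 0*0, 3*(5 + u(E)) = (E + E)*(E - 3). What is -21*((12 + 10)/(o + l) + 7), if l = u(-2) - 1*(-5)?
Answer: -2163/10 ≈ -216.30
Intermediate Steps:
u(E) = -5 + 2*E*(-3 + E)/3 (u(E) = -5 + ((E + E)*(E - 3))/3 = -5 + ((2*E)*(-3 + E))/3 = -5 + (2*E*(-3 + E))/3 = -5 + 2*E*(-3 + E)/3)
o = 0 (o = -0*0 = -⅓*0 = 0)
l = 20/3 (l = (-5 - 2*(-2) + (⅔)*(-2)²) - 1*(-5) = (-5 + 4 + (⅔)*4) + 5 = (-5 + 4 + 8/3) + 5 = 5/3 + 5 = 20/3 ≈ 6.6667)
-21*((12 + 10)/(o + l) + 7) = -21*((12 + 10)/(0 + 20/3) + 7) = -21*(22/(20/3) + 7) = -21*(22*(3/20) + 7) = -21*(33/10 + 7) = -21*103/10 = -2163/10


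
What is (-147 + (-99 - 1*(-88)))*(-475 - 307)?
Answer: 123556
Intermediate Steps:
(-147 + (-99 - 1*(-88)))*(-475 - 307) = (-147 + (-99 + 88))*(-782) = (-147 - 11)*(-782) = -158*(-782) = 123556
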